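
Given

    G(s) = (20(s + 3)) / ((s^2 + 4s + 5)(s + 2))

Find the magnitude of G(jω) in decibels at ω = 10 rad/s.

|G(j10)|_dB ≈ -14.0 dB

Substitute s = j10: numerator = 60 + j200, denominator = -590 - j870.
|G(j10)| = |60 + j200| / |-590 - j870| = 208.81 / 1051.2 ≈ 0.1986.
In decibels: 20·log₁₀(0.1986) ≈ -14.0 dB.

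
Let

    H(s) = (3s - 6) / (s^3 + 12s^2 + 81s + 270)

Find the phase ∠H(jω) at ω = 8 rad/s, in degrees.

At s = j8: numerator = -6 + j24, denominator = -498 + j136.
∠H = ∠num − ∠den = 104.04° − (164.73°) = -60.69°.

∠H(j8) ≈ -60.69°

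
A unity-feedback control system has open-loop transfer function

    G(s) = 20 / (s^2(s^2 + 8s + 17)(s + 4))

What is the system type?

Type 2

The denominator has 2 factors of s at the origin (free integrators), so this is a Type 2 system.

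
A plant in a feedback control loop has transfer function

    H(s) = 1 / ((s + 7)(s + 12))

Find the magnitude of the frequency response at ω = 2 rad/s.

Substitute s = j2: numerator = 1, denominator = 80 + j38.
|H(j2)| = |1| / |80 + j38| = 1 / 88.566 ≈ 0.01129.

|H(j2)| ≈ 0.01129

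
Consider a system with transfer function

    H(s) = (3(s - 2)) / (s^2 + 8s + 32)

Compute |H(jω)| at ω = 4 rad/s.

|H(j4)| = 0.3750

Substitute s = j4: numerator = -6 + j12, denominator = 16 + j32.
|H(j4)| = |-6 + j12| / |16 + j32| = 13.416 / 35.777 = 0.3750.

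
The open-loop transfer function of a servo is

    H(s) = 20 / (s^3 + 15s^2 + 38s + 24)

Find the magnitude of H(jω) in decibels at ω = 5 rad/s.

|H(j5)|_dB ≈ -25.0 dB

Substitute s = j5: numerator = 20, denominator = -351 + j65.
|H(j5)| = |20| / |-351 + j65| = 20 / 356.97 ≈ 0.05603.
In decibels: 20·log₁₀(0.05603) ≈ -25.0 dB.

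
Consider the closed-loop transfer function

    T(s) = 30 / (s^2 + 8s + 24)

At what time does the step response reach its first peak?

Comparing s^2 + 8s + 24 to s^2 + 2ζωₙs + ωₙ²: ωₙ = √24 ≈ 4.899 rad/s and ζ = 8/(2·√24) ≈ 0.8165.
ζωₙ = 8/2 = 4, so ω_d = ωₙ√(1−ζ²) = √(ωₙ² − (ζωₙ)²) = √(24 − 4²) = √8 ≈ 2.828 rad/s.
t_p = π/ω_d = π/2.828 ≈ 1.111 s.

t_p ≈ 1.111 s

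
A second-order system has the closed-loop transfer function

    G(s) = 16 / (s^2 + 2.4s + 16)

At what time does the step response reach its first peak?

Comparing s^2 + 2.4s + 16 to s^2 + 2ζωₙs + ωₙ²: ωₙ = 4 rad/s and ζ = 2.4/(2·4) = 0.3.
ζωₙ = 2.4/2 = 1.2, so ω_d = ωₙ√(1−ζ²) = √(ωₙ² − (ζωₙ)²) = √(16 − 1.2²) = √14.56 ≈ 3.816 rad/s.
t_p = π/ω_d = π/3.816 ≈ 0.8233 s.

t_p ≈ 0.8233 s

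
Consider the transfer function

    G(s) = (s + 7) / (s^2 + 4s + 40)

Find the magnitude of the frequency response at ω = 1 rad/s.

|G(j1)| ≈ 0.1804

Substitute s = j1: numerator = 7 + j1, denominator = 39 + j4.
|G(j1)| = |7 + j1| / |39 + j4| = 7.0711 / 39.205 ≈ 0.1804.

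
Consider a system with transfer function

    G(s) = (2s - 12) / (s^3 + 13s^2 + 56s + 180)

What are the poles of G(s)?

s = -2 ± 4j, -9

The poles are the roots of the denominator s^3 + 13s^2 + 56s + 180 = 0.
Trying s = -9: the polynomial evaluates to 0, so (s + 9) is a factor.
Dividing out leaves s^2 + 4s + 20 = 0.
The quadratic formula then gives s = -2 ± 4j.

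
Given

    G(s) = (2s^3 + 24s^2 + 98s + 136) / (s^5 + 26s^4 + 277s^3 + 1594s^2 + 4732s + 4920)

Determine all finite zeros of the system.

s = -4 ± j, -4

Set the numerator to zero: 2s^3 + 24s^2 + 98s + 136 = 0, i.e. 2·(s^3 + 12s^2 + 49s + 68) = 0.
Factoring: (s^2 + 8s + 17)(s + 4) = 0.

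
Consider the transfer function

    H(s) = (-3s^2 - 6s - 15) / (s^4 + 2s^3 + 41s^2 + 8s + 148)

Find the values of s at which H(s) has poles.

s = 2j, -2j, -1 + 6j, -1 - 6j

The poles are the roots of the denominator s^4 + 2s^3 + 41s^2 + 8s + 148 = 0.
No real roots exist; factor into two real quadratics: (s^2 + 4)(s^2 + 2s + 37) = 0.
Each quadratic gives a conjugate pair via the quadratic formula.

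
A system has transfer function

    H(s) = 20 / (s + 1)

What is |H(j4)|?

|H(j4)| ≈ 4.851

Substitute s = j4: numerator = 20, denominator = 1 + j4.
|H(j4)| = |20| / |1 + j4| = 20 / 4.1231 ≈ 4.851.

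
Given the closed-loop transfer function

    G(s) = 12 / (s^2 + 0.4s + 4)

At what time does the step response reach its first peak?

Comparing s^2 + 0.4s + 4 to s^2 + 2ζωₙs + ωₙ²: ωₙ = 2 rad/s and ζ = 0.4/(2·2) = 0.1.
ζωₙ = 0.4/2 = 0.2, so ω_d = ωₙ√(1−ζ²) = √(ωₙ² − (ζωₙ)²) = √(4 − 0.2²) = √3.96 ≈ 1.990 rad/s.
t_p = π/ω_d = π/1.990 ≈ 1.579 s.

t_p ≈ 1.579 s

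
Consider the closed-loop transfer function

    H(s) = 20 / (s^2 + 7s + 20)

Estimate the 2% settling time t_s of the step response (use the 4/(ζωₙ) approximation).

t_s ≈ 1.143 s

Comparing s^2 + 7s + 20 to s^2 + 2ζωₙs + ωₙ²: ωₙ = √20 ≈ 4.472 rad/s and ζ = 7/(2·√20) ≈ 0.7826.
ζωₙ = 7/2 = 3.5, so t_s ≈ 4/(ζωₙ) = 4/3.5 ≈ 1.143 s.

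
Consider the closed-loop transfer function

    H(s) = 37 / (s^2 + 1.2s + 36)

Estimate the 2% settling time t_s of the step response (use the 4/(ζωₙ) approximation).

Comparing s^2 + 1.2s + 36 to s^2 + 2ζωₙs + ωₙ²: ωₙ = 6 rad/s and ζ = 1.2/(2·6) = 0.1.
ζωₙ = 1.2/2 = 0.6, so t_s ≈ 4/(ζωₙ) = 4/0.6 ≈ 6.667 s.

t_s ≈ 6.667 s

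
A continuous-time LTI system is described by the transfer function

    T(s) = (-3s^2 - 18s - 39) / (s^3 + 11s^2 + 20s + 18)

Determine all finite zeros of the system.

Set the numerator to zero: -3s^2 - 18s - 39 = 0, i.e. -3·(s^2 + 6s + 13) = 0.
Factoring: (s^2 + 6s + 13) = 0.

s = -3 ± 2j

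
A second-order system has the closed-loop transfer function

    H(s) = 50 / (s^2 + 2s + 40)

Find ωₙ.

Compare the denominator to the standard form s^2 + 2ζωₙs + ωₙ².
ωₙ² = 40, so ωₙ = √40 ≈ 6.325 rad/s.

ωₙ ≈ 6.325 rad/s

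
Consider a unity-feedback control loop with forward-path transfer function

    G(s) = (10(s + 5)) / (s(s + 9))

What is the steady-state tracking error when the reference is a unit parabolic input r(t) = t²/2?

G(s) has one pole at the origin.
This is a Type 1 system; Ka = lim_{s→0} s^2·G(s) = 0, so the steady-state error for a parabola input is infinite.

e_ss = ∞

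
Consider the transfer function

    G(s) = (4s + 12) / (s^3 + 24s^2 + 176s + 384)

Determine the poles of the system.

The poles are the roots of the denominator s^3 + 24s^2 + 176s + 384 = 0.
Trying s = -8: the polynomial evaluates to 0, so (s + 8) is a factor.
Dividing out leaves s^2 + 16s + 48 = 0.
Factoring the quadratic: (s + 12)(s + 4) = 0.

s = -8, -12, -4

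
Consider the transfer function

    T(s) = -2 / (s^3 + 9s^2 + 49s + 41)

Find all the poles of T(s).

s = -4 ± 5j, -1

The poles are the roots of the denominator s^3 + 9s^2 + 49s + 41 = 0.
Trying s = -1: the polynomial evaluates to 0, so (s + 1) is a factor.
Dividing out leaves s^2 + 8s + 41 = 0.
The quadratic formula then gives s = -4 ± 5j.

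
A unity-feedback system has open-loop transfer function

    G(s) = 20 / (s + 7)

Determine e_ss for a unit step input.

G(s) has no poles at the origin.
This is a Type 0 system. Kp = lim_{s→0} G(s) = 20/7.
e_ss = 1/(1 + Kp) = 1/(1 + 20/7) = 7/27 ≈ 0.2593.

e_ss = 0.2593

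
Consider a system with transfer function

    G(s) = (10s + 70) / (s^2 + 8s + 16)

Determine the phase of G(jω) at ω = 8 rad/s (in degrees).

∠G(j8) ≈ -78.06°

At s = j8: numerator = 70 + j80, denominator = -48 + j64.
∠G = ∠num − ∠den = 48.814° − (126.87°) = -78.06°.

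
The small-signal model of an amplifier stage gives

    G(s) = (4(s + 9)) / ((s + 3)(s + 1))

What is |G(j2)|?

|G(j2)| ≈ 4.574

Substitute s = j2: numerator = 36 + j8, denominator = -1 + j8.
|G(j2)| = |36 + j8| / |-1 + j8| = 36.878 / 8.0623 ≈ 4.574.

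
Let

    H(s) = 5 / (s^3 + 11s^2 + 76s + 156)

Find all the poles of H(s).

The poles are the roots of the denominator s^3 + 11s^2 + 76s + 156 = 0.
Trying s = -3: the polynomial evaluates to 0, so (s + 3) is a factor.
Dividing out leaves s^2 + 8s + 52 = 0.
The quadratic formula then gives s = -4 ± 6j.

s = -4 + 6j, -4 - 6j, -3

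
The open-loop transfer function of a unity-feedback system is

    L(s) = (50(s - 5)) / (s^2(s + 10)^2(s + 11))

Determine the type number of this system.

Type 2

The denominator has 2 factors of s at the origin (free integrators), so this is a Type 2 system.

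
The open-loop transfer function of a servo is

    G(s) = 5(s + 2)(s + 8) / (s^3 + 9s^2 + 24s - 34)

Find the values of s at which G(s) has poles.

The poles are the roots of the denominator s^3 + 9s^2 + 24s - 34 = 0.
Trying s = 1: the polynomial evaluates to 0, so (s - 1) is a factor.
Dividing out leaves s^2 + 10s + 34 = 0.
The quadratic formula then gives s = -5 ± 3j.

s = -5 ± 3j, 1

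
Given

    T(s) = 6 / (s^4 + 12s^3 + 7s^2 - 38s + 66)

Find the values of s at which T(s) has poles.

The poles are the roots of the denominator s^4 + 12s^3 + 7s^2 - 38s + 66 = 0.
Trying s = -11: the polynomial evaluates to 0, so (s + 11) is a factor.
Dividing out leaves s^3 + s^2 - 4s + 6 = 0.
This factors further as (s^2 - 2s + 2)(s + 3) = 0.

s = 1 ± j, -11, -3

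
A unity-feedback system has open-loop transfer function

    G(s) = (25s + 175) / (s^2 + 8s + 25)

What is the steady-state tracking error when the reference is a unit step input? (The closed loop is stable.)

e_ss = 0.1250

G(s) has no poles at the origin.
This is a Type 0 system. Kp = lim_{s→0} G(s) = 175/25 = 7.
e_ss = 1/(1 + Kp) = 1/(1 + 7) = 1/8 ≈ 0.1250.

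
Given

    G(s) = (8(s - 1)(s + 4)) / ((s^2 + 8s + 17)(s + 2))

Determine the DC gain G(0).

G(0) = -16/17 ≈ -0.9412

At s = 0 each factor (s + a) contributes a and each (s^2 + bs + c) contributes c.
G(0) = 8·(-1) · (4) / ((17) · (2)) = -32/34 = -16/17.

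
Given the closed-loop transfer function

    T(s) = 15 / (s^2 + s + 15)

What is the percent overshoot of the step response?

Comparing s^2 + s + 15 to s^2 + 2ζωₙs + ωₙ²: ωₙ = √15 ≈ 3.873 rad/s and ζ = 1/(2·√15) ≈ 0.1291.
%OS = 100·exp(−πζ/√(1−ζ²)) = 100·exp(−π·0.1291/√(1−0.1291²)) ≈ 66.4%.

%OS ≈ 66.4%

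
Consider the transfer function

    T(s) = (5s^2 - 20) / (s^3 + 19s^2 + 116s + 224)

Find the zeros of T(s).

Set the numerator to zero: 5s^2 - 20 = 0, i.e. 5·(s^2 - 4) = 0.
Factoring: (s + 2)(s - 2) = 0.

s = -2, 2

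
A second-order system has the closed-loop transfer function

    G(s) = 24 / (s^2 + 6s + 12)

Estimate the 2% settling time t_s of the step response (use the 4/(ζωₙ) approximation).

Comparing s^2 + 6s + 12 to s^2 + 2ζωₙs + ωₙ²: ωₙ = √12 ≈ 3.464 rad/s and ζ = 6/(2·√12) ≈ 0.8660.
ζωₙ = 6/2 = 3, so t_s ≈ 4/(ζωₙ) = 4/3 ≈ 1.333 s.

t_s ≈ 1.333 s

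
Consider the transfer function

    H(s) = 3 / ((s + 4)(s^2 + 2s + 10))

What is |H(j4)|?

|H(j4)| ≈ 0.05303

Substitute s = j4: numerator = 3, denominator = -56 + j8.
|H(j4)| = |3| / |-56 + j8| = 3 / 56.569 ≈ 0.05303.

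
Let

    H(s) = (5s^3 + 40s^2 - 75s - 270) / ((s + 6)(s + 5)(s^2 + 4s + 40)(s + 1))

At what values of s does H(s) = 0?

Set the numerator to zero: 5s^3 + 40s^2 - 75s - 270 = 0, i.e. 5·(s^3 + 8s^2 - 15s - 54) = 0.
Factoring: (s + 9)(s + 2)(s - 3) = 0.

s = -9, -2, 3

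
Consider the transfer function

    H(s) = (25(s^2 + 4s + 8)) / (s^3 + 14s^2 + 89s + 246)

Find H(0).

H(0) = 100/123 ≈ 0.8130

Set s = 0: H(0) = (200) / (246) = 100/123.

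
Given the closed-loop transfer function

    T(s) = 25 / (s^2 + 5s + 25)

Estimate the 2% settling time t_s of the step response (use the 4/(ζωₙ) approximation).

t_s ≈ 1.600 s

Comparing s^2 + 5s + 25 to s^2 + 2ζωₙs + ωₙ²: ωₙ = 5 rad/s and ζ = 5/(2·5) = 0.5.
ζωₙ = 5/2 = 2.5, so t_s ≈ 4/(ζωₙ) = 4/2.5 = 1.600 s.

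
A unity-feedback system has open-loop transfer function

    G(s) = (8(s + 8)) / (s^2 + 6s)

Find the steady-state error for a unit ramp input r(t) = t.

G(s) has one pole at the origin.
This is a Type 1 system. Kv = lim_{s→0} s·G(s) = 64/6 = 32/3.
e_ss = 1/Kv = 1/(32/3) = 3/32 ≈ 0.09375.

e_ss = 0.09375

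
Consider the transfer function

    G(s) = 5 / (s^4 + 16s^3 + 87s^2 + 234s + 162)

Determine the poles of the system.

s = -3 + 3j, -3 - 3j, -1, -9

The poles are the roots of the denominator s^4 + 16s^3 + 87s^2 + 234s + 162 = 0.
Trying s = -1: the polynomial evaluates to 0, so (s + 1) is a factor.
Dividing out leaves s^3 + 15s^2 + 72s + 162 = 0.
This factors further as (s^2 + 6s + 18)(s + 9) = 0.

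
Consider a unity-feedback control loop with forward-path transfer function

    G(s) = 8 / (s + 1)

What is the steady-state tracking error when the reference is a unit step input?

G(s) has no poles at the origin.
This is a Type 0 system. Kp = lim_{s→0} G(s) = 8/1.
e_ss = 1/(1 + Kp) = 1/(1 + 8) = 1/9 ≈ 0.1111.

e_ss = 0.1111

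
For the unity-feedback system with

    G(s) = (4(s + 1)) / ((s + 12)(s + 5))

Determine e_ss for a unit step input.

e_ss = 0.9375

G(s) has no poles at the origin.
This is a Type 0 system. Kp = lim_{s→0} G(s) = 4/60 = 1/15.
e_ss = 1/(1 + Kp) = 1/(1 + 1/15) = 15/16 ≈ 0.9375.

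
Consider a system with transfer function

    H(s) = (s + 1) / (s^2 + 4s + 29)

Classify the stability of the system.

stable

The denominator s^2 + 4s + 29 factors as (s^2 + 4s + 29), giving poles at s = -2 + 5j, -2 - 5j.
Since all poles lie strictly in the left half-plane, the system is stable.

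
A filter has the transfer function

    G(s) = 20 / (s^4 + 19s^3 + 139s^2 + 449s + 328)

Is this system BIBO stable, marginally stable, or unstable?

stable

The denominator s^4 + 19s^3 + 139s^2 + 449s + 328 factors as (s + 8)(s^2 + 10s + 41)(s + 1), giving poles at s = -8, -5 + 4j, -5 - 4j, -1.
Since all poles lie strictly in the left half-plane, the system is stable.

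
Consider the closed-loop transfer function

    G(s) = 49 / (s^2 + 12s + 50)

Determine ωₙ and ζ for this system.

ωₙ ≈ 7.071 rad/s, ζ ≈ 0.8485

Compare the denominator to the standard form s^2 + 2ζωₙs + ωₙ².
ωₙ² = 50, so ωₙ = √50 ≈ 7.071 rad/s.
2ζωₙ = 12, so ζ = 12/(2·√50) ≈ 0.8485.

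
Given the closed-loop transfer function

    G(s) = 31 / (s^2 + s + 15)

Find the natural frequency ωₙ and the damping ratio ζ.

Compare the denominator to the standard form s^2 + 2ζωₙs + ωₙ².
ωₙ² = 15, so ωₙ = √15 ≈ 3.873 rad/s.
2ζωₙ = 1, so ζ = 1/(2·√15) ≈ 0.1291.
With ζ = 0.1291 the response is underdamped.

ωₙ ≈ 3.873 rad/s, ζ ≈ 0.1291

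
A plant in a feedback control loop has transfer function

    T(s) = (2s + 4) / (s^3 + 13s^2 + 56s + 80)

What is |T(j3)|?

Substitute s = j3: numerator = 4 + j6, denominator = -37 + j141.
|T(j3)| = |4 + j6| / |-37 + j141| = 7.2111 / 145.77 ≈ 0.04947.

|T(j3)| ≈ 0.04947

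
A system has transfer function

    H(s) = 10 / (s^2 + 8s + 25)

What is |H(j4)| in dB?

Substitute s = j4: numerator = 10, denominator = 9 + j32.
|H(j4)| = |10| / |9 + j32| = 10 / 33.242 ≈ 0.3008.
In decibels: 20·log₁₀(0.3008) ≈ -10.4 dB.

|H(j4)|_dB ≈ -10.4 dB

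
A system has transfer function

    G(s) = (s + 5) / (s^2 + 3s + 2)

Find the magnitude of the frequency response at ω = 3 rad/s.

Substitute s = j3: numerator = 5 + j3, denominator = -7 + j9.
|G(j3)| = |5 + j3| / |-7 + j9| = 5.8310 / 11.402 ≈ 0.5114.

|G(j3)| ≈ 0.5114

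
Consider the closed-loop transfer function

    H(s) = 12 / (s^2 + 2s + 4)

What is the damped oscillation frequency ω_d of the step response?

ω_d ≈ 1.732 rad/s

Comparing s^2 + 2s + 4 to s^2 + 2ζωₙs + ωₙ²: ωₙ = 2 rad/s and ζ = 2/(2·2) = 0.5.
ζωₙ = 2/2 = 1, so ω_d = ωₙ√(1−ζ²) = √(ωₙ² − (ζωₙ)²) = √(4 − 1²) = √3 ≈ 1.732 rad/s.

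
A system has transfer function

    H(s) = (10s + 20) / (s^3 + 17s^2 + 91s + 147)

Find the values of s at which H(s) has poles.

s = -7, -7, -3

The poles are the roots of the denominator s^3 + 17s^2 + 91s + 147 = 0.
Trying s = -7: the polynomial evaluates to 0, so (s + 7) is a factor.
Dividing out leaves s^2 + 10s + 21 = 0.
Factoring the quadratic: (s + 7)(s + 3) = 0.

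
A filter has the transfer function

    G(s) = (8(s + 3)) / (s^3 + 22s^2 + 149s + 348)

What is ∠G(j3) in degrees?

∠G(j3) ≈ -25.35°

At s = j3: numerator = 24 + j24, denominator = 150 + j420.
∠G = ∠num − ∠den = 45° − (70.346°) = -25.35°.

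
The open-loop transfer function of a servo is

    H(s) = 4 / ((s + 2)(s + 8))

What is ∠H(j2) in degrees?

∠H(j2) ≈ -59.04°

At s = j2: numerator = 4, denominator = 12 + j20.
∠H = ∠num − ∠den = 0° − (59.036°) = -59.04°.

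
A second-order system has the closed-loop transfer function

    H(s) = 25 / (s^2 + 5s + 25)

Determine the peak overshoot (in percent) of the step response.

%OS ≈ 16.3%

Comparing s^2 + 5s + 25 to s^2 + 2ζωₙs + ωₙ²: ωₙ = 5 rad/s and ζ = 5/(2·5) = 0.5.
%OS = 100·exp(−πζ/√(1−ζ²)) = 100·exp(−π·0.5/√(1−0.5²)) ≈ 16.3%.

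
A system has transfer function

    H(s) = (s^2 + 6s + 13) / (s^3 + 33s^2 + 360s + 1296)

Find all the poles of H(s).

The poles are the roots of the denominator s^3 + 33s^2 + 360s + 1296 = 0.
Trying s = -12: the polynomial evaluates to 0, so (s + 12) is a factor.
Dividing out leaves s^2 + 21s + 108 = 0.
Factoring the quadratic: (s + 9)(s + 12) = 0.

s = -12, -9, -12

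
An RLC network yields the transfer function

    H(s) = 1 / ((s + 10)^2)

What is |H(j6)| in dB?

Substitute s = j6: numerator = 1, denominator = 64 + j120.
|H(j6)| = |1| / |64 + j120| = 1 / 136 ≈ 0.007353.
In decibels: 20·log₁₀(0.007353) ≈ -42.7 dB.

|H(j6)|_dB ≈ -42.7 dB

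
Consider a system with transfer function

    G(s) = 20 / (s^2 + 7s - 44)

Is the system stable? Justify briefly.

unstable

The denominator s^2 + 7s - 44 factors as (s + 11)(s - 4), giving poles at s = -11, 4.
Since the pole(s) at s = 4 lie in the right half-plane, the system is unstable.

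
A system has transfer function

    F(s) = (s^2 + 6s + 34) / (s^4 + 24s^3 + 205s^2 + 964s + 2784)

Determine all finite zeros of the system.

s = -3 + 5j, -3 - 5j

Set the numerator to zero: s^2 + 6s + 34 = 0.
Factoring: (s^2 + 6s + 34) = 0.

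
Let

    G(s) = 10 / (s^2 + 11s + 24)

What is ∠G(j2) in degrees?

At s = j2: numerator = 10, denominator = 20 + j22.
∠G = ∠num − ∠den = 0° − (47.726°) = -47.73°.

∠G(j2) ≈ -47.73°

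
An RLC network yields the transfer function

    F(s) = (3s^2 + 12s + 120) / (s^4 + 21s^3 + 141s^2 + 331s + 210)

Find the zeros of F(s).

s = -2 ± 6j

Set the numerator to zero: 3s^2 + 12s + 120 = 0, i.e. 3·(s^2 + 4s + 40) = 0.
Factoring: (s^2 + 4s + 40) = 0.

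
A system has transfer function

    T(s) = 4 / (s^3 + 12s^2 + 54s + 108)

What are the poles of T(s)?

s = -3 ± 3j, -6

The poles are the roots of the denominator s^3 + 12s^2 + 54s + 108 = 0.
Trying s = -6: the polynomial evaluates to 0, so (s + 6) is a factor.
Dividing out leaves s^2 + 6s + 18 = 0.
The quadratic formula then gives s = -3 ± 3j.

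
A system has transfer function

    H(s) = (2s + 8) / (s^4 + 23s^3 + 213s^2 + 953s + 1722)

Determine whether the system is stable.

stable

The denominator s^4 + 23s^3 + 213s^2 + 953s + 1722 factors as (s + 7)(s^2 + 10s + 41)(s + 6), giving poles at s = -7, -5 ± 4j, -6.
Since all poles lie strictly in the left half-plane, the system is stable.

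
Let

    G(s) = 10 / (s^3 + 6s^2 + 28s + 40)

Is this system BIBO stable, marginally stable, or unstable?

The denominator s^3 + 6s^2 + 28s + 40 factors as (s^2 + 4s + 20)(s + 2), giving poles at s = -2 + 4j, -2 - 4j, -2.
Since all poles lie strictly in the left half-plane, the system is stable.

stable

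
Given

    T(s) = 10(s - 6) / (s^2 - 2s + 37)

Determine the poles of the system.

The poles are the roots of the denominator s^2 - 2s + 37 = 0.
Using the quadratic formula: s = (2 ± √(-144))/2 = 1 ± 6j.

s = 1 ± 6j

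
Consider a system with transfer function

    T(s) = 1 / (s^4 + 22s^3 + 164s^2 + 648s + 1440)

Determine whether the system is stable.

stable

The denominator s^4 + 22s^3 + 164s^2 + 648s + 1440 factors as (s + 6)(s^2 + 4s + 20)(s + 12), giving poles at s = -6, -2 + 4j, -2 - 4j, -12.
Since all poles lie strictly in the left half-plane, the system is stable.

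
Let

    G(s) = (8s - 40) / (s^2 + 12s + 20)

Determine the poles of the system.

The poles are the roots of the denominator s^2 + 12s + 20 = 0.
Factoring: (s + 2)(s + 10) = 0, so s = -2 and s = -10.

s = -2, -10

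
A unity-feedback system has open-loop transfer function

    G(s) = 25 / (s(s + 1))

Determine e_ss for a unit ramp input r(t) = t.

G(s) has one pole at the origin.
This is a Type 1 system. Kv = lim_{s→0} s·G(s) = 25/1.
e_ss = 1/Kv = 1/(25) = 1/25 ≈ 0.04000.

e_ss = 0.04000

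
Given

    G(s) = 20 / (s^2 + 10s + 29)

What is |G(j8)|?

|G(j8)| ≈ 0.2290

Substitute s = j8: numerator = 20, denominator = -35 + j80.
|G(j8)| = |20| / |-35 + j80| = 20 / 87.321 ≈ 0.2290.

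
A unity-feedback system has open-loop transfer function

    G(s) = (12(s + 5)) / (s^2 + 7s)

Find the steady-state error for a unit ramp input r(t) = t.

e_ss = 0.1167

G(s) has one pole at the origin.
This is a Type 1 system. Kv = lim_{s→0} s·G(s) = 60/7.
e_ss = 1/Kv = 1/(60/7) = 7/60 ≈ 0.1167.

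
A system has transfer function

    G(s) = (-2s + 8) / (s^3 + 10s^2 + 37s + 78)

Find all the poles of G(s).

s = -2 ± 3j, -6

The poles are the roots of the denominator s^3 + 10s^2 + 37s + 78 = 0.
Trying s = -6: the polynomial evaluates to 0, so (s + 6) is a factor.
Dividing out leaves s^2 + 4s + 13 = 0.
The quadratic formula then gives s = -2 ± 3j.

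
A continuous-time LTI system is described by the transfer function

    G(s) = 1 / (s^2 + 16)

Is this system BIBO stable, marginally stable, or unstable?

marginally stable

The poles can be read from the denominator factors: s = ±4j.
Since the simple pole(s) at s = ±4j lie on the jω-axis with none in the right half-plane, the system is marginally stable.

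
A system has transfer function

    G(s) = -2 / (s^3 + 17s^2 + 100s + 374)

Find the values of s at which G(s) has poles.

The poles are the roots of the denominator s^3 + 17s^2 + 100s + 374 = 0.
Trying s = -11: the polynomial evaluates to 0, so (s + 11) is a factor.
Dividing out leaves s^2 + 6s + 34 = 0.
The quadratic formula then gives s = -3 ± 5j.

s = -11, -3 + 5j, -3 - 5j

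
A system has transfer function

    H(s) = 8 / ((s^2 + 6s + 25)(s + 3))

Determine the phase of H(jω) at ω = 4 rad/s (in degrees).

∠H(j4) ≈ -122.6°

At s = j4: numerator = 8, denominator = -69 + j108.
∠H = ∠num − ∠den = 0° − (122.57°) = -122.6°.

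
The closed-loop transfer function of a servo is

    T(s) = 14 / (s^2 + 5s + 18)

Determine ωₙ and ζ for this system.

Compare the denominator to the standard form s^2 + 2ζωₙs + ωₙ².
ωₙ² = 18, so ωₙ = √18 ≈ 4.243 rad/s.
2ζωₙ = 5, so ζ = 5/(2·√18) ≈ 0.5893.
With ζ = 0.5893 the response is underdamped.

ωₙ ≈ 4.243 rad/s, ζ ≈ 0.5893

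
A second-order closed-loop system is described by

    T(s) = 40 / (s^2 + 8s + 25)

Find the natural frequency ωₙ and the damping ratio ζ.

Compare the denominator to the standard form s^2 + 2ζωₙs + ωₙ².
ωₙ² = 25, so ωₙ = 5 rad/s.
2ζωₙ = 8, so ζ = 8/(2·5) = 0.8.

ωₙ = 5 rad/s, ζ = 0.8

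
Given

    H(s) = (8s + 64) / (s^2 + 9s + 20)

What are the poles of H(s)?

The poles are the roots of the denominator s^2 + 9s + 20 = 0.
Factoring: (s + 4)(s + 5) = 0, so s = -4 and s = -5.

s = -4, -5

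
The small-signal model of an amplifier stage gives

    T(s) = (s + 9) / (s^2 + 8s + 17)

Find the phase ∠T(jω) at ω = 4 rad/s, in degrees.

At s = j4: numerator = 9 + j4, denominator = 1 + j32.
∠T = ∠num − ∠den = 23.962° − (88.210°) = -64.25°.

∠T(j4) ≈ -64.25°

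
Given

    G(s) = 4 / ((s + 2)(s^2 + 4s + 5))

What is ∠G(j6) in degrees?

At s = j6: numerator = 4, denominator = -206 - j138.
∠G = ∠num − ∠den = 0° − (-146.18°) = 146.2°.

∠G(j6) ≈ 146.2°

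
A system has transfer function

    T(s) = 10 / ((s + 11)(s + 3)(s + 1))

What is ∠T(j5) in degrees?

∠T(j5) ≈ -162.2°

At s = j5: numerator = 10, denominator = -342 + j110.
∠T = ∠num − ∠den = 0° − (162.17°) = -162.2°.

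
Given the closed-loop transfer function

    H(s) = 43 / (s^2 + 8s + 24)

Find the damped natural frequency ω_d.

ω_d ≈ 2.828 rad/s

Comparing s^2 + 8s + 24 to s^2 + 2ζωₙs + ωₙ²: ωₙ = √24 ≈ 4.899 rad/s and ζ = 8/(2·√24) ≈ 0.8165.
ζωₙ = 8/2 = 4, so ω_d = ωₙ√(1−ζ²) = √(ωₙ² − (ζωₙ)²) = √(24 − 4²) = √8 ≈ 2.828 rad/s.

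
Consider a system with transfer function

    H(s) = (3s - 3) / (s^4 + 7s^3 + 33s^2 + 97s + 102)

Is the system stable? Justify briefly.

stable

The denominator s^4 + 7s^3 + 33s^2 + 97s + 102 factors as (s^2 + 2s + 17)(s + 3)(s + 2), giving poles at s = -1 + 4j, -1 - 4j, -3, -2.
Since all poles lie strictly in the left half-plane, the system is stable.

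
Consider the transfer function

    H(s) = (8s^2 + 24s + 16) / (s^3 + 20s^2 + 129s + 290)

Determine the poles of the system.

s = -5 ± 2j, -10

The poles are the roots of the denominator s^3 + 20s^2 + 129s + 290 = 0.
Trying s = -10: the polynomial evaluates to 0, so (s + 10) is a factor.
Dividing out leaves s^2 + 10s + 29 = 0.
The quadratic formula then gives s = -5 ± 2j.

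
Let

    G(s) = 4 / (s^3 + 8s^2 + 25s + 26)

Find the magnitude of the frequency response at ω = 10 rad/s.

|G(j10)| ≈ 0.003711

Substitute s = j10: numerator = 4, denominator = -774 - j750.
|G(j10)| = |4| / |-774 - j750| = 4 / 1077.8 ≈ 0.003711.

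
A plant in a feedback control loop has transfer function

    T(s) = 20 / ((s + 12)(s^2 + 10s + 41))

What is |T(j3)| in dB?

Substitute s = j3: numerator = 20, denominator = 294 + j456.
|T(j3)| = |20| / |294 + j456| = 20 / 542.56 ≈ 0.03686.
In decibels: 20·log₁₀(0.03686) ≈ -28.7 dB.

|T(j3)|_dB ≈ -28.7 dB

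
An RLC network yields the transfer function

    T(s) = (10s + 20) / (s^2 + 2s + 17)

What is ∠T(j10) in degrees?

∠T(j10) ≈ -87.76°

At s = j10: numerator = 20 + j100, denominator = -83 + j20.
∠T = ∠num − ∠den = 78.690° − (166.45°) = -87.76°.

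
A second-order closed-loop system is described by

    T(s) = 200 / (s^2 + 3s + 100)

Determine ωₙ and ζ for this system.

Compare the denominator to the standard form s^2 + 2ζωₙs + ωₙ².
ωₙ² = 100, so ωₙ = 10 rad/s.
2ζωₙ = 3, so ζ = 3/(2·10) = 0.15.

ωₙ = 10 rad/s, ζ = 0.15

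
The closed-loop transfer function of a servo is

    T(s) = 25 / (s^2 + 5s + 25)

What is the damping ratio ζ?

ζ = 0.5

Compare the denominator to the standard form s^2 + 2ζωₙs + ωₙ².
ωₙ² = 25, so ωₙ = 5 rad/s.
2ζωₙ = 5, so ζ = 5/(2·5) = 0.5.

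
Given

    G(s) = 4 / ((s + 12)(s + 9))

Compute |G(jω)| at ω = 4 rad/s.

|G(j4)| ≈ 0.03211

Substitute s = j4: numerator = 4, denominator = 92 + j84.
|G(j4)| = |4| / |92 + j84| = 4 / 124.58 ≈ 0.03211.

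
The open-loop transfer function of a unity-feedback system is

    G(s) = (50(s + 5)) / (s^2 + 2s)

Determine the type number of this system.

The denominator has 1 factor of s at the origin (free integrator), so this is a Type 1 system.

Type 1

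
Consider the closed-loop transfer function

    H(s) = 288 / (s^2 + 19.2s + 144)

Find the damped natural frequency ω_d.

Comparing s^2 + 19.2s + 144 to s^2 + 2ζωₙs + ωₙ²: ωₙ = 12 rad/s and ζ = 19.2/(2·12) = 0.8.
ζωₙ = 19.2/2 = 9.6, so ω_d = ωₙ√(1−ζ²) = √(ωₙ² − (ζωₙ)²) = √(144 − 9.6²) = √51.84 = 7.200 rad/s.

ω_d = 7.200 rad/s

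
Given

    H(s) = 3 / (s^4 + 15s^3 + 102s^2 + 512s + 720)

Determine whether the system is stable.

The denominator s^4 + 15s^3 + 102s^2 + 512s + 720 factors as (s + 2)(s^2 + 4s + 40)(s + 9), giving poles at s = -2, -2 + 6j, -2 - 6j, -9.
Since all poles lie strictly in the left half-plane, the system is stable.

stable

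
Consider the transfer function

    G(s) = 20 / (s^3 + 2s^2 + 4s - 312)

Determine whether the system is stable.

unstable

The denominator s^3 + 2s^2 + 4s - 312 factors as (s^2 + 8s + 52)(s - 6), giving poles at s = -4 ± 6j, 6.
Since the pole(s) at s = 6 lie in the right half-plane, the system is unstable.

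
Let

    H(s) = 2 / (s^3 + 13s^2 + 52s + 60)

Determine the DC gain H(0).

H(0) = 1/30 ≈ 0.03333

Set s = 0: H(0) = (2) / (60) = 1/30.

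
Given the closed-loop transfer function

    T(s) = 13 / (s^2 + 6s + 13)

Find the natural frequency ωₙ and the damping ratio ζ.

Compare the denominator to the standard form s^2 + 2ζωₙs + ωₙ².
ωₙ² = 13, so ωₙ = √13 ≈ 3.606 rad/s.
2ζωₙ = 6, so ζ = 6/(2·√13) ≈ 0.8321.

ωₙ ≈ 3.606 rad/s, ζ ≈ 0.8321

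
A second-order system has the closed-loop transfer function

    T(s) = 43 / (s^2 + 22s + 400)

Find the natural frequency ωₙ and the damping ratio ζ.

ωₙ = 20 rad/s, ζ = 0.55

Compare the denominator to the standard form s^2 + 2ζωₙs + ωₙ².
ωₙ² = 400, so ωₙ = 20 rad/s.
2ζωₙ = 22, so ζ = 22/(2·20) = 0.55.
With ζ = 0.55 the response is underdamped.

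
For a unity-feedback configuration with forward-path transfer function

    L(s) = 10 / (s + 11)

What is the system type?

Type 0

The denominator has no factor of s at the origin — no free integrator — so this is a Type 0 system.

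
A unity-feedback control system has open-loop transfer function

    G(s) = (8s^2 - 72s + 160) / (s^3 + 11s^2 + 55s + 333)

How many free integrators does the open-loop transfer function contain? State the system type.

Type 0

The denominator has no factor of s at the origin — no free integrator — so this is a Type 0 system.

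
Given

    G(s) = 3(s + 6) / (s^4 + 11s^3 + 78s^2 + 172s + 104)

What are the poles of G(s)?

The poles are the roots of the denominator s^4 + 11s^3 + 78s^2 + 172s + 104 = 0.
Trying s = -2: the polynomial evaluates to 0, so (s + 2) is a factor.
Dividing out leaves s^3 + 9s^2 + 60s + 52 = 0.
This factors further as (s^2 + 8s + 52)(s + 1) = 0.

s = -2, -4 ± 6j, -1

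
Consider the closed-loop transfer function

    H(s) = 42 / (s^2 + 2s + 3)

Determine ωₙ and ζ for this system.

Compare the denominator to the standard form s^2 + 2ζωₙs + ωₙ².
ωₙ² = 3, so ωₙ = √3 ≈ 1.732 rad/s.
2ζωₙ = 2, so ζ = 2/(2·√3) ≈ 0.5774.

ωₙ ≈ 1.732 rad/s, ζ ≈ 0.5774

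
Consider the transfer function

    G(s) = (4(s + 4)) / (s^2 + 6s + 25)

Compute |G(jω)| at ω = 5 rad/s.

|G(j5)| ≈ 0.8537

Substitute s = j5: numerator = 16 + j20, denominator = j30.
|G(j5)| = |16 + j20| / |j30| = 25.612 / 30 ≈ 0.8537.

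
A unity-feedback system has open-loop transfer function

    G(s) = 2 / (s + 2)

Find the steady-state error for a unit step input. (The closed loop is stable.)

G(s) has no poles at the origin.
This is a Type 0 system. Kp = lim_{s→0} G(s) = 2/2 = 1.
e_ss = 1/(1 + Kp) = 1/(1 + 1) = 1/2 ≈ 0.5000.

e_ss = 0.5000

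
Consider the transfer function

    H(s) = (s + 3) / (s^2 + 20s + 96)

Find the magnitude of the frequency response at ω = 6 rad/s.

|H(j6)| = 0.05000

Substitute s = j6: numerator = 3 + j6, denominator = 60 + j120.
|H(j6)| = |3 + j6| / |60 + j120| = 6.7082 / 134.16 = 0.05000.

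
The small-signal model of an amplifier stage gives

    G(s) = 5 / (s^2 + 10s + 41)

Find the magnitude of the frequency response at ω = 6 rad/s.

|G(j6)| ≈ 0.08305

Substitute s = j6: numerator = 5, denominator = 5 + j60.
|G(j6)| = |5| / |5 + j60| = 5 / 60.208 ≈ 0.08305.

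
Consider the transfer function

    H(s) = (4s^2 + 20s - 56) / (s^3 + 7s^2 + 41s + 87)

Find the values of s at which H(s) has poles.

The poles are the roots of the denominator s^3 + 7s^2 + 41s + 87 = 0.
Trying s = -3: the polynomial evaluates to 0, so (s + 3) is a factor.
Dividing out leaves s^2 + 4s + 29 = 0.
The quadratic formula then gives s = -2 ± 5j.

s = -2 + 5j, -2 - 5j, -3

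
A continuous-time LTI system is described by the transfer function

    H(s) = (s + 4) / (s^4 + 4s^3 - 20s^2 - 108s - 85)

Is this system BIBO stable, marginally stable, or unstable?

unstable

The denominator s^4 + 4s^3 - 20s^2 - 108s - 85 factors as (s^2 + 8s + 17)(s - 5)(s + 1), giving poles at s = -4 ± j, 5, -1.
Since the pole(s) at s = 5 lie in the right half-plane, the system is unstable.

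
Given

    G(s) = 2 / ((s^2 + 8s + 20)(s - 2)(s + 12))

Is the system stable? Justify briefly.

unstable

The poles can be read from the denominator factors: s = -4 ± 2j, 2, -12.
Since the pole(s) at s = 2 lie in the right half-plane, the system is unstable.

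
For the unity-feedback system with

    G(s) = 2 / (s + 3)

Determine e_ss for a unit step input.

e_ss = 0.6000

G(s) has no poles at the origin.
This is a Type 0 system. Kp = lim_{s→0} G(s) = 2/3.
e_ss = 1/(1 + Kp) = 1/(1 + 2/3) = 3/5 ≈ 0.6000.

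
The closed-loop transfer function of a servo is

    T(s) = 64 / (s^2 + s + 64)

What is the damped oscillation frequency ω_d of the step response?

Comparing s^2 + s + 64 to s^2 + 2ζωₙs + ωₙ²: ωₙ = 8 rad/s and ζ = 1/(2·8) = 0.0625.
ζωₙ = 1/2 = 0.5, so ω_d = ωₙ√(1−ζ²) = √(ωₙ² − (ζωₙ)²) = √(64 − 0.5²) = √63.75 ≈ 7.984 rad/s.

ω_d ≈ 7.984 rad/s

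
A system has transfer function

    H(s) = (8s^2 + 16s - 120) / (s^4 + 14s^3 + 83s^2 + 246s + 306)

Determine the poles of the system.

s = -4 ± j, -3 ± 3j

The poles are the roots of the denominator s^4 + 14s^3 + 83s^2 + 246s + 306 = 0.
No real roots exist; factor into two real quadratics: (s^2 + 8s + 17)(s^2 + 6s + 18) = 0.
Each quadratic gives a conjugate pair via the quadratic formula.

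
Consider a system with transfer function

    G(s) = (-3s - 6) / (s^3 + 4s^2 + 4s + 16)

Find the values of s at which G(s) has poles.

s = ±2j, -4

The poles are the roots of the denominator s^3 + 4s^2 + 4s + 16 = 0.
Trying s = -4: the polynomial evaluates to 0, so (s + 4) is a factor.
Dividing out leaves s^2 + 4 = 0.
The quadratic formula then gives s = 0 ± 2j.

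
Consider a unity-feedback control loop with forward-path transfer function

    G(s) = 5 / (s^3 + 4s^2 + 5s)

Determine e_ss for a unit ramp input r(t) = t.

e_ss = 1

G(s) has one pole at the origin.
This is a Type 1 system. Kv = lim_{s→0} s·G(s) = 5/5 = 1.
e_ss = 1/Kv = 1/(1) = 1.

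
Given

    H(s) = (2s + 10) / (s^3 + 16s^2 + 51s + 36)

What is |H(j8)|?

Substitute s = j8: numerator = 10 + j16, denominator = -988 - j104.
|H(j8)| = |10 + j16| / |-988 - j104| = 18.868 / 993.46 ≈ 0.01899.

|H(j8)| ≈ 0.01899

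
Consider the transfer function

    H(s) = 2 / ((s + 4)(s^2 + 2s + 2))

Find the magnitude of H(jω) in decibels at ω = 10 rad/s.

Substitute s = j10: numerator = 2, denominator = -592 - j900.
|H(j10)| = |2| / |-592 - j900| = 2 / 1077.2 ≈ 0.001857.
In decibels: 20·log₁₀(0.001857) ≈ -54.6 dB.

|H(j10)|_dB ≈ -54.6 dB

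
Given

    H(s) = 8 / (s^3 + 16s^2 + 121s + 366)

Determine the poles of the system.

The poles are the roots of the denominator s^3 + 16s^2 + 121s + 366 = 0.
Trying s = -6: the polynomial evaluates to 0, so (s + 6) is a factor.
Dividing out leaves s^2 + 10s + 61 = 0.
The quadratic formula then gives s = -5 ± 6j.

s = -5 + 6j, -5 - 6j, -6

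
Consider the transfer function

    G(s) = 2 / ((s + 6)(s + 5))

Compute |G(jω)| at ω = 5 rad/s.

|G(j5)| ≈ 0.03621

Substitute s = j5: numerator = 2, denominator = 5 + j55.
|G(j5)| = |2| / |5 + j55| = 2 / 55.227 ≈ 0.03621.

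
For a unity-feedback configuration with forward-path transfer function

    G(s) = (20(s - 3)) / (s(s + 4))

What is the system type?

The denominator has 1 factor of s at the origin (free integrator), so this is a Type 1 system.

Type 1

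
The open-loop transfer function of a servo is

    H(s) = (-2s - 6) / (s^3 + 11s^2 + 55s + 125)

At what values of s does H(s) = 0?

Set the numerator to zero: -2s - 6 = 0, i.e. -2·(s + 3) = 0.
So s = -3.

s = -3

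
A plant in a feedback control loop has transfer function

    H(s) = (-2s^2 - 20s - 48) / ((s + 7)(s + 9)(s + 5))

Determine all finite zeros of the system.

Set the numerator to zero: -2s^2 - 20s - 48 = 0, i.e. -2·(s^2 + 10s + 24) = 0.
Factoring: (s + 4)(s + 6) = 0.

s = -4, -6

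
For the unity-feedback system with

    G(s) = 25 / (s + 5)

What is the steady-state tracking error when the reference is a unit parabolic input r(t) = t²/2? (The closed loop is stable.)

e_ss = ∞

G(s) has no poles at the origin.
This is a Type 0 system; Ka = lim_{s→0} s^2·G(s) = 0, so the steady-state error for a parabola input is infinite.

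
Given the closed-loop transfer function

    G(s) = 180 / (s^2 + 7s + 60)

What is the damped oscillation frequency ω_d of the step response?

Comparing s^2 + 7s + 60 to s^2 + 2ζωₙs + ωₙ²: ωₙ = √60 ≈ 7.746 rad/s and ζ = 7/(2·√60) ≈ 0.4518.
ζωₙ = 7/2 = 3.5, so ω_d = ωₙ√(1−ζ²) = √(ωₙ² − (ζωₙ)²) = √(60 − 3.5²) = √47.75 ≈ 6.910 rad/s.

ω_d ≈ 6.910 rad/s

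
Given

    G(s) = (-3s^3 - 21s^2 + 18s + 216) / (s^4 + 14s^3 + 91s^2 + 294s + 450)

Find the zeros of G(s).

Set the numerator to zero: -3s^3 - 21s^2 + 18s + 216 = 0, i.e. -3·(s^3 + 7s^2 - 6s - 72) = 0.
Factoring: (s - 3)(s + 4)(s + 6) = 0.

s = 3, -4, -6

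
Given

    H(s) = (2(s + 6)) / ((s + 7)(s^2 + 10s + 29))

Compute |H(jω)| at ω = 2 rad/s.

Substitute s = j2: numerator = 12 + j4, denominator = 135 + j190.
|H(j2)| = |12 + j4| / |135 + j190| = 12.649 / 233.08 ≈ 0.05427.

|H(j2)| ≈ 0.05427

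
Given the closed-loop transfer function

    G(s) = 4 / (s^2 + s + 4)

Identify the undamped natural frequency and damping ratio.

ωₙ = 2 rad/s, ζ = 0.25

Compare the denominator to the standard form s^2 + 2ζωₙs + ωₙ².
ωₙ² = 4, so ωₙ = 2 rad/s.
2ζωₙ = 1, so ζ = 1/(2·2) = 0.25.
With ζ = 0.25 the response is underdamped.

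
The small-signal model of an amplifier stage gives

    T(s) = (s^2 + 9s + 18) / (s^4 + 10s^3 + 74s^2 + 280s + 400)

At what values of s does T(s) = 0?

Set the numerator to zero: s^2 + 9s + 18 = 0.
Factoring: (s + 3)(s + 6) = 0.

s = -3, -6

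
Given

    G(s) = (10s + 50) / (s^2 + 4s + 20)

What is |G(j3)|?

|G(j3)| ≈ 3.582

Substitute s = j3: numerator = 50 + j30, denominator = 11 + j12.
|G(j3)| = |50 + j30| / |11 + j12| = 58.310 / 16.279 ≈ 3.582.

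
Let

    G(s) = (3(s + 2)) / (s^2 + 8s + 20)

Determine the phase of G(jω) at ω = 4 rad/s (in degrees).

∠G(j4) ≈ -19.44°

At s = j4: numerator = 6 + j12, denominator = 4 + j32.
∠G = ∠num − ∠den = 63.435° − (82.875°) = -19.44°.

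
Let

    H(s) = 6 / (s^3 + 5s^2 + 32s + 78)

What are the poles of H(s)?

s = -1 ± 5j, -3

The poles are the roots of the denominator s^3 + 5s^2 + 32s + 78 = 0.
Trying s = -3: the polynomial evaluates to 0, so (s + 3) is a factor.
Dividing out leaves s^2 + 2s + 26 = 0.
The quadratic formula then gives s = -1 ± 5j.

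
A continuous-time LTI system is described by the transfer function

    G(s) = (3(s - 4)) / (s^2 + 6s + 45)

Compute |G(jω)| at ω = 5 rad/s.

|G(j5)| ≈ 0.5328

Substitute s = j5: numerator = -12 + j15, denominator = 20 + j30.
|G(j5)| = |-12 + j15| / |20 + j30| = 19.209 / 36.056 ≈ 0.5328.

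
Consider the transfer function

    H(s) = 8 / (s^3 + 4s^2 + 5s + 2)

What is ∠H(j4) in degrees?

At s = j4: numerator = 8, denominator = -62 - j44.
∠H = ∠num − ∠den = 0° − (-144.64°) = 144.6°.

∠H(j4) ≈ 144.6°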